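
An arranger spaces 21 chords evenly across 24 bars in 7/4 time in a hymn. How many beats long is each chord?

24 bars × 7 beats/bar = 168 beats total.
168 beats ÷ 21 chords = 8 beats per chord.

8 beats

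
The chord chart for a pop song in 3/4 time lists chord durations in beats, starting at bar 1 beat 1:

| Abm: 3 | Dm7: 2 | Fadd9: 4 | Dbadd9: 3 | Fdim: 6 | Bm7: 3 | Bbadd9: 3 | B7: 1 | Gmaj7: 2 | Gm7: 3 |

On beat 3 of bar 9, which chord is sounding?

Gmaj7

Beat 3 of bar 9 is beat (9−1)×3 + 3 = 27 overall.
Running totals: Abm ends at 3, Dm7 ends at 5, Fadd9 ends at 9, Dbadd9 ends at 12, Fdim ends at 18, Bm7 ends at 21, Bbadd9 ends at 24, B7 ends at 25, Gmaj7 ends at 27.
Beat 27 falls within Gmaj7.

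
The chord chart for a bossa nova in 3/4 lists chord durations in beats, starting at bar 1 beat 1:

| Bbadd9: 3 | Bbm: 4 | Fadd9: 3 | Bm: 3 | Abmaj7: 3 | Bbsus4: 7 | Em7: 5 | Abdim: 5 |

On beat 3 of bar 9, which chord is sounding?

Em7

Beat 3 of bar 9 is beat (9−1)×3 + 3 = 27 overall.
Running totals: Bbadd9 ends at 3, Bbm ends at 7, Fadd9 ends at 10, Bm ends at 13, Abmaj7 ends at 16, Bbsus4 ends at 23, Em7 ends at 28.
Beat 27 falls within Em7.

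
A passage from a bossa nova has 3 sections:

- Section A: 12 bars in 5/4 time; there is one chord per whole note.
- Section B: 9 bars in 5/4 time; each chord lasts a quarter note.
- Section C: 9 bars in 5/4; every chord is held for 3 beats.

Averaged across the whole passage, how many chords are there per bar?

A: 12 × 5 = 60 beats ÷ 4 = 15 chords.
B: 9 × 5 = 45 beats ÷ 1 = 45 chords.
C: 9 × 5 = 45 beats ÷ 3 = 15 chords.
Overall: 75 chords over 30 bars → 75/30 = 2.5 chords per bar.

2.5 chords per bar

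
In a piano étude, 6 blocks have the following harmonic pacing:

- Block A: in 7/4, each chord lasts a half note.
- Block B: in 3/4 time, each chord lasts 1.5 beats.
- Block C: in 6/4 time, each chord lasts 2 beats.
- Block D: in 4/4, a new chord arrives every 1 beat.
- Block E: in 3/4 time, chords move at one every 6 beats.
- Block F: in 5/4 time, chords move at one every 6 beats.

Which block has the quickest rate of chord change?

A: each chord is 2 beats in 7/4, so 3.5 per bar.
B: each chord is 1.5 beats in 3/4, so 2 per bar.
C: each chord is 2 beats in 6/4, so 3 per bar.
D: each chord is 1 beat in 4/4, so 4 per bar.
E: each chord is 6 beats in 3/4, so 0.5 per bar.
F: each chord is 6 beats in 5/4, so 5/6 per bar.
Fastest is D at 4 chords/bar.

Block D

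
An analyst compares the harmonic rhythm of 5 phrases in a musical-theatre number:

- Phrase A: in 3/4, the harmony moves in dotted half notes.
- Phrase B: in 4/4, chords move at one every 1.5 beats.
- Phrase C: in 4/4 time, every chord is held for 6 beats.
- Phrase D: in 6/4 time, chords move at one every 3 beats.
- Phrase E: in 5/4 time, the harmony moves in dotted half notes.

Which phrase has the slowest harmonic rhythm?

A: each chord is 3 beats in 3/4, so 1 per bar.
B: each chord is 1.5 beats in 4/4, so 8/3 per bar.
C: each chord is 6 beats in 4/4, so 2/3 per bar.
D: each chord is 3 beats in 6/4, so 2 per bar.
E: each chord is 3 beats in 5/4, so 5/3 per bar.
Slowest is C at 2/3 chords/bar.

Phrase C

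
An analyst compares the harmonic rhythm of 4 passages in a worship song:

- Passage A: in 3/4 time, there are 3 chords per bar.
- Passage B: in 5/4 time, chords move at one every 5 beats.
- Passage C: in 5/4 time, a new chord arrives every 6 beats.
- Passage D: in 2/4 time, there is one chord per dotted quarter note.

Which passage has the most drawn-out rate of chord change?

A: each chord is 1 beat in 3/4, so 3 per bar.
B: each chord is 5 beats in 5/4, so 1 per bar.
C: each chord is 6 beats in 5/4, so 5/6 per bar.
D: each chord is 1.5 beats in 2/4, so 4/3 per bar.
Slowest is C at 5/6 chords/bar.

Passage C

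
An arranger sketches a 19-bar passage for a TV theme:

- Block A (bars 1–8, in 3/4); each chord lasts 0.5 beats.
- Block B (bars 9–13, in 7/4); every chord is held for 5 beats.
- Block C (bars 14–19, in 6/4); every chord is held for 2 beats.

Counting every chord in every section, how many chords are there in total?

73 chords

A: 8·3 = 24 beats, 24/0.5 = 48 chords.
B: 5·7 = 35 beats, 35/5 = 7 chords.
C: 6·6 = 36 beats, 36/2 = 18 chords.
Total: 48 + 7 + 18 = 73.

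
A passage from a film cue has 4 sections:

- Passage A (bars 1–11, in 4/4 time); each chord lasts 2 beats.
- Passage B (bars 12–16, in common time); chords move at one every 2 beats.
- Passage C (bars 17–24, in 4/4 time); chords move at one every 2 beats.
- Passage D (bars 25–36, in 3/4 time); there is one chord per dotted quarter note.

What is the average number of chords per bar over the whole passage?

A: 11 × 4 = 44 beats ÷ 2 = 22 chords.
B: 5 × 4 = 20 beats ÷ 2 = 10 chords.
C: 8 × 4 = 32 beats ÷ 2 = 16 chords.
D: 12 × 3 = 36 beats ÷ 1.5 = 24 chords.
Overall: 72 chords over 36 bars → 72/36 = 2 chords per bar.

2 chords per bar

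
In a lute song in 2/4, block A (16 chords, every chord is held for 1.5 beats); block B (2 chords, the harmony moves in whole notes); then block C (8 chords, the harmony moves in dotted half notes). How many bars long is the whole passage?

A: 16 × 1.5 = 24 beats = 12 bars.
B: 2 × 4 = 8 beats = 4 bars.
C: 8 × 3 = 24 beats = 12 bars.
Total: 12 + 4 + 12 = 28 bars.

28 bars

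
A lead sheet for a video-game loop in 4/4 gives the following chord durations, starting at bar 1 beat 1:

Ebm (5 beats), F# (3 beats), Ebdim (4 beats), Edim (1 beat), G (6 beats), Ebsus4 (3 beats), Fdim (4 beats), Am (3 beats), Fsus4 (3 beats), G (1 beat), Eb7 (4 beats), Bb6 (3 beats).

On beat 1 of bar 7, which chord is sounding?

Beat 1 of bar 7 is beat (7−1)×4 + 1 = 25 overall.
Running totals: Ebm ends at 5, F# ends at 8, Ebdim ends at 12, Edim ends at 13, G ends at 19, Ebsus4 ends at 22, Fdim ends at 26.
Beat 25 falls within Fdim.

Fdim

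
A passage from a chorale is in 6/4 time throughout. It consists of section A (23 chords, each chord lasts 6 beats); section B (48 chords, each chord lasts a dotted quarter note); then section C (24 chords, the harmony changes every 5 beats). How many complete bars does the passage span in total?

A: 23 × 6 = 138 beats = 23 bars.
B: 48 × 1.5 = 72 beats = 12 bars.
C: 24 × 5 = 120 beats = 20 bars.
Total: 23 + 12 + 20 = 55 bars.

55 bars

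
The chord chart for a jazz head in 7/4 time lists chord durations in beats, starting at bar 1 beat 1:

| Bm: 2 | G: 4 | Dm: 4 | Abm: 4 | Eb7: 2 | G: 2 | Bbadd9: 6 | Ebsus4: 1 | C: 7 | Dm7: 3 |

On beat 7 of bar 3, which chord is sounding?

Beat 7 of bar 3 is beat (3−1)×7 + 7 = 21 overall.
Running totals: Bm ends at 2, G ends at 6, Dm ends at 10, Abm ends at 14, Eb7 ends at 16, G ends at 18, Bbadd9 ends at 24.
Beat 21 falls within Bbadd9.

Bbadd9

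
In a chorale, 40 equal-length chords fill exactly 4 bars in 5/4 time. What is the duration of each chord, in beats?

4 bars × 5 beats/bar = 20 beats total.
20 beats ÷ 40 chords = 0.5 beats per chord.
(That is an eighth note.)

0.5 beats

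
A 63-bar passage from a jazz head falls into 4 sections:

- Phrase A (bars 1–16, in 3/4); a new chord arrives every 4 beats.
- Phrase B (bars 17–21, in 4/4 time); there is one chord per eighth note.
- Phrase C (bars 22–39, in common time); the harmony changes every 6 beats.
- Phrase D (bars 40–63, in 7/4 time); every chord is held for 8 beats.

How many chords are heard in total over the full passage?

A: 16 bars × 3 beats = 48 beats; 4 beats/chord → 12 chords.
B: 5 bars × 4 beats = 20 beats; 0.5 beats/chord → 40 chords.
C: 18 bars × 4 beats = 72 beats; 6 beats/chord → 12 chords.
D: 24 bars × 7 beats = 168 beats; 8 beats/chord → 21 chords.
Total: 12 + 40 + 12 + 21 = 85.

85 chords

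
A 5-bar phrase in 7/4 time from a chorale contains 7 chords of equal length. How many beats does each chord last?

5 bars × 7 beats/bar = 35 beats total.
35 beats ÷ 7 chords = 5 beats per chord.

5 beats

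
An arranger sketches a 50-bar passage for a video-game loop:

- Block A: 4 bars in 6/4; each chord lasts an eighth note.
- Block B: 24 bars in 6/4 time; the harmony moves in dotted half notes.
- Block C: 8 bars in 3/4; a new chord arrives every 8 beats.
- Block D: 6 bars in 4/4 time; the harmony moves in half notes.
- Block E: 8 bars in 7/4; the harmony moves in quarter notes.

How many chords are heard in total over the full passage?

167 chords

A: 4 bars × 6 beats = 24 beats; 0.5 beats/chord → 48 chords.
B: 24 bars × 6 beats = 144 beats; 3 beats/chord → 48 chords.
C: 8 bars × 3 beats = 24 beats; 8 beats/chord → 3 chords.
D: 6 bars × 4 beats = 24 beats; 2 beats/chord → 12 chords.
E: 8 bars × 7 beats = 56 beats; 1 beat/chord → 56 chords.
Total: 48 + 48 + 3 + 12 + 56 = 167.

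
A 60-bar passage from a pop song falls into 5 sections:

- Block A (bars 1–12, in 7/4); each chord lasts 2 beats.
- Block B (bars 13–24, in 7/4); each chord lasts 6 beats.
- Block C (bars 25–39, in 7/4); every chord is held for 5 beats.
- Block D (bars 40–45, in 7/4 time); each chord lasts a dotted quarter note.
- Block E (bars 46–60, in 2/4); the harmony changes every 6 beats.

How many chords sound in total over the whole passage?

110 chords

A: 12 bars × 7 beats = 84 beats; 2 beats/chord → 42 chords.
B: 12 bars × 7 beats = 84 beats; 6 beats/chord → 14 chords.
C: 15 bars × 7 beats = 105 beats; 5 beats/chord → 21 chords.
D: 6 bars × 7 beats = 42 beats; 1.5 beats/chord → 28 chords.
E: 15 bars × 2 beats = 30 beats; 6 beats/chord → 5 chords.
Total: 42 + 14 + 21 + 28 + 5 = 110.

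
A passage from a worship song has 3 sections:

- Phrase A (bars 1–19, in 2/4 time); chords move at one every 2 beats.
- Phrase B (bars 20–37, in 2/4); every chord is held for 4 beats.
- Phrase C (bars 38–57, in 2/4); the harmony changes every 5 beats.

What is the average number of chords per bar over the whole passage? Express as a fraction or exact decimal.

A: 19 bars of 2 beats is 38 beats; at 2 beats each that's 19 chords.
B: 18 bars of 2 beats is 36 beats; at 4 beats each that's 9 chords.
C: 20 bars of 2 beats is 40 beats; at 5 beats each that's 8 chords.
Overall: 36 chords over 57 bars → 36/57 = 12/19 chords per bar.

12/19 chords per bar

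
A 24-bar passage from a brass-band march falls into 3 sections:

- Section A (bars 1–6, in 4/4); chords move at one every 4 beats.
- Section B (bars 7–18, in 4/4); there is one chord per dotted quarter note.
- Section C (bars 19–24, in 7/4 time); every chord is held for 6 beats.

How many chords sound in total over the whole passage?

45 chords

A: 6·4 = 24 beats, 24/4 = 6 chords.
B: 12·4 = 48 beats, 48/1.5 = 32 chords.
C: 6·7 = 42 beats, 42/6 = 7 chords.
Total: 6 + 32 + 7 = 45.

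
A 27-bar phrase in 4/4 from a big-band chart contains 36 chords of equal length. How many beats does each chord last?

3 beats

27 bars × 4 beats/bar = 108 beats total.
108 beats ÷ 36 chords = 3 beats per chord.
(That is a dotted half note.)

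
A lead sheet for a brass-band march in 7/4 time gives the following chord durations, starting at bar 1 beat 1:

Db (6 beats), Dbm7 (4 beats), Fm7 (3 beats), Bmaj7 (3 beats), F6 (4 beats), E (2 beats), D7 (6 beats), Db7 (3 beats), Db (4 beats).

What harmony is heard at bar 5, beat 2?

Beat 2 of bar 5 is beat (5−1)×7 + 2 = 30 overall.
Running totals: Db ends at 6, Dbm7 ends at 10, Fm7 ends at 13, Bmaj7 ends at 16, F6 ends at 20, E ends at 22, D7 ends at 28, Db7 ends at 31.
Beat 30 falls within Db7.

Db7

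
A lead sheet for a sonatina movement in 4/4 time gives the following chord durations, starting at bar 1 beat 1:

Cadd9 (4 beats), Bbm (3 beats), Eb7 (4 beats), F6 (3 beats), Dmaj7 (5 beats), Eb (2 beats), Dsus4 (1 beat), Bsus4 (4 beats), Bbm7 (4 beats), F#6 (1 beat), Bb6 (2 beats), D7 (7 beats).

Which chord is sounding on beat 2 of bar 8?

Beat 2 of bar 8 is beat (8−1)×4 + 2 = 30 overall.
Running totals: Cadd9 ends at 4, Bbm ends at 7, Eb7 ends at 11, F6 ends at 14, Dmaj7 ends at 19, Eb ends at 21, Dsus4 ends at 22, Bsus4 ends at 26, Bbm7 ends at 30.
Beat 30 falls within Bbm7.

Bbm7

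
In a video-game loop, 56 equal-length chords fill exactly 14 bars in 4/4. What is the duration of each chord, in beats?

14 bars × 4 beats/bar = 56 beats total.
56 beats ÷ 56 chords = 1 beats per chord.
(That is a quarter note.)

1 beat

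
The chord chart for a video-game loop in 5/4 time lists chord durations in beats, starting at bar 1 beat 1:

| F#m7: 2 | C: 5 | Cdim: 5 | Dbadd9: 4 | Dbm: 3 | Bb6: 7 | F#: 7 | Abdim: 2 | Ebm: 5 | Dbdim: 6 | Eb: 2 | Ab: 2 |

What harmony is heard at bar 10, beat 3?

Eb

Beat 3 of bar 10 is beat (10−1)×5 + 3 = 48 overall.
Running totals: F#m7 ends at 2, C ends at 7, Cdim ends at 12, Dbadd9 ends at 16, Dbm ends at 19, Bb6 ends at 26, F# ends at 33, Abdim ends at 35, Ebm ends at 40, Dbdim ends at 46, Eb ends at 48.
Beat 48 falls within Eb.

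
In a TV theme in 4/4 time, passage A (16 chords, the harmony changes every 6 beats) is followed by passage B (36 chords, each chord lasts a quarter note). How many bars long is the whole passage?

A: 16 × 6 = 96 beats = 24 bars.
B: 36 × 1 = 36 beats = 9 bars.
Total: 24 + 9 = 33 bars.

33 bars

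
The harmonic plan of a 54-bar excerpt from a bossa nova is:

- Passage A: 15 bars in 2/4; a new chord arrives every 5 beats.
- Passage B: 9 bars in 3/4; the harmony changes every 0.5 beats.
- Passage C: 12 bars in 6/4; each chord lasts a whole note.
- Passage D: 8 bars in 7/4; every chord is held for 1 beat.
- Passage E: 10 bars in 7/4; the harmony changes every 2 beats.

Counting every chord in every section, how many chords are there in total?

A: 15 bars × 2 beats = 30 beats; 5 beats/chord → 6 chords.
B: 9 bars × 3 beats = 27 beats; 0.5 beats/chord → 54 chords.
C: 12 bars × 6 beats = 72 beats; 4 beats/chord → 18 chords.
D: 8 bars × 7 beats = 56 beats; 1 beat/chord → 56 chords.
E: 10 bars × 7 beats = 70 beats; 2 beats/chord → 35 chords.
Total: 6 + 54 + 18 + 56 + 35 = 169.

169 chords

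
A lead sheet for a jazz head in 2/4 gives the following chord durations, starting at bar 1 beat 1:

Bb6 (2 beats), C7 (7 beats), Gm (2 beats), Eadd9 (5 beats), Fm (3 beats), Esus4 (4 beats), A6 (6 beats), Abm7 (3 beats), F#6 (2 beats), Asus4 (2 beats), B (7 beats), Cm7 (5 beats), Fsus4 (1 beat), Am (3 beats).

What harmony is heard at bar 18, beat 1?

Asus4

Beat 1 of bar 18 is beat (18−1)×2 + 1 = 35 overall.
Running totals: Bb6 ends at 2, C7 ends at 9, Gm ends at 11, Eadd9 ends at 16, Fm ends at 19, Esus4 ends at 23, A6 ends at 29, Abm7 ends at 32, F#6 ends at 34, Asus4 ends at 36.
Beat 35 falls within Asus4.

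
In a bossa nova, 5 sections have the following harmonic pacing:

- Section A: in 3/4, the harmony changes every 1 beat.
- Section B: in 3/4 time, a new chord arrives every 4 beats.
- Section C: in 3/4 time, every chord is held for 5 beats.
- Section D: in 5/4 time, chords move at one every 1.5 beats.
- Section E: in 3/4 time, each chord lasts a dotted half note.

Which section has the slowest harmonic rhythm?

Section C

A: 3 beats/bar ÷ 1 beat/chord = 3 chords/bar.
B: 3 beats/bar ÷ 4 beats/chord = 0.75 chords/bar.
C: 3 beats/bar ÷ 5 beats/chord = 0.6 chords/bar.
D: 5 beats/bar ÷ 1.5 beats/chord = 10/3 chords/bar.
E: 3 beats/bar ÷ 3 beats/chord = 1 chord/bar.
Slowest is C at 0.6 chords/bar.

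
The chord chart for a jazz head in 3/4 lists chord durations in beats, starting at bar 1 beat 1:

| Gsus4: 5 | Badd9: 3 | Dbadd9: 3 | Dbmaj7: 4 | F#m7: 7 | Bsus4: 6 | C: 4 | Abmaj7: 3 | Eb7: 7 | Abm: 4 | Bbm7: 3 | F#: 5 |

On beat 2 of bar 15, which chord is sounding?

Abm

Beat 2 of bar 15 is beat (15−1)×3 + 2 = 44 overall.
Running totals: Gsus4 ends at 5, Badd9 ends at 8, Dbadd9 ends at 11, Dbmaj7 ends at 15, F#m7 ends at 22, Bsus4 ends at 28, C ends at 32, Abmaj7 ends at 35, Eb7 ends at 42, Abm ends at 46.
Beat 44 falls within Abm.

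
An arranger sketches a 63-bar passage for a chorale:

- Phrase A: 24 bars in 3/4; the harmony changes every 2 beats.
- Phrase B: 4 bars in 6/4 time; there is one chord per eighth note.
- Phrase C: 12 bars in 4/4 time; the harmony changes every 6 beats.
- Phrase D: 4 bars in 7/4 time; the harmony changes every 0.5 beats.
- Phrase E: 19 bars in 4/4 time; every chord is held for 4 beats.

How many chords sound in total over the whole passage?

A: 24 bars × 3 beats = 72 beats; 2 beats/chord → 36 chords.
B: 4 bars × 6 beats = 24 beats; 0.5 beats/chord → 48 chords.
C: 12 bars × 4 beats = 48 beats; 6 beats/chord → 8 chords.
D: 4 bars × 7 beats = 28 beats; 0.5 beats/chord → 56 chords.
E: 19 bars × 4 beats = 76 beats; 4 beats/chord → 19 chords.
Total: 36 + 48 + 8 + 56 + 19 = 167.

167 chords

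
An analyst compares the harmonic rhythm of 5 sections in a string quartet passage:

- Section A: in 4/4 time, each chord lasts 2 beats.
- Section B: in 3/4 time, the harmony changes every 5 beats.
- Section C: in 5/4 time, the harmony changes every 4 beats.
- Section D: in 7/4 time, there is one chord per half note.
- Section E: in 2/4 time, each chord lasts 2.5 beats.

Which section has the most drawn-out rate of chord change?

A: each chord is 2 beats in 4/4, so 2 per bar.
B: each chord is 5 beats in 3/4, so 0.6 per bar.
C: each chord is 4 beats in 5/4, so 1.25 per bar.
D: each chord is 2 beats in 7/4, so 3.5 per bar.
E: each chord is 2.5 beats in 2/4, so 0.8 per bar.
Slowest is B at 0.6 chords/bar.

Section B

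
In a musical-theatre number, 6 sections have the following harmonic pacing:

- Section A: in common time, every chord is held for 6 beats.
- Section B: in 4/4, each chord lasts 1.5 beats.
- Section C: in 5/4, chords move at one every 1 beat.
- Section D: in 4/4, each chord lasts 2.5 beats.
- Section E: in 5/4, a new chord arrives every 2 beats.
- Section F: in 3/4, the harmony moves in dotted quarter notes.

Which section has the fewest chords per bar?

Section A

A: 4/6 = 2/3 chords/bar.
B: 4/1.5 = 8/3 chords/bar.
C: 5/1 = 5 chords/bar.
D: 4/2.5 = 1.6 chords/bar.
E: 5/2 = 2.5 chords/bar.
F: 3/1.5 = 2 chords/bar.
Slowest is A at 2/3 chords/bar.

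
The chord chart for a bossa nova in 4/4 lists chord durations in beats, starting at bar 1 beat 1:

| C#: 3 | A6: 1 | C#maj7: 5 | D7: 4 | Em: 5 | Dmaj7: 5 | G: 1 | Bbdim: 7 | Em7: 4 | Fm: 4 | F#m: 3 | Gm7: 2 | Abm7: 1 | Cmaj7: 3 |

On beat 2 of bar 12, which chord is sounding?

Cmaj7

Beat 2 of bar 12 is beat (12−1)×4 + 2 = 46 overall.
Running totals: C# ends at 3, A6 ends at 4, C#maj7 ends at 9, D7 ends at 13, Em ends at 18, Dmaj7 ends at 23, G ends at 24, Bbdim ends at 31, Em7 ends at 35, Fm ends at 39, F#m ends at 42, Gm7 ends at 44, Abm7 ends at 45, Cmaj7 ends at 48.
Beat 46 falls within Cmaj7.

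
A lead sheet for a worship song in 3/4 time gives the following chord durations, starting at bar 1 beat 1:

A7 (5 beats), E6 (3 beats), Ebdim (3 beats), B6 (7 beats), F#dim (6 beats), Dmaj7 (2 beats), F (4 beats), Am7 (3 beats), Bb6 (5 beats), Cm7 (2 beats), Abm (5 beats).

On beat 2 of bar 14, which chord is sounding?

Beat 2 of bar 14 is beat (14−1)×3 + 2 = 41 overall.
Running totals: A7 ends at 5, E6 ends at 8, Ebdim ends at 11, B6 ends at 18, F#dim ends at 24, Dmaj7 ends at 26, F ends at 30, Am7 ends at 33, Bb6 ends at 38, Cm7 ends at 40, Abm ends at 45.
Beat 41 falls within Abm.

Abm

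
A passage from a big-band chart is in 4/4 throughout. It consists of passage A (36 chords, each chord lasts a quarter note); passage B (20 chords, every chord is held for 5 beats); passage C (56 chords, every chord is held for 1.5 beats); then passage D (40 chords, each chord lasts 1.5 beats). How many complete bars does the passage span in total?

A: 36 × 1 = 36 beats = 9 bars.
B: 20 × 5 = 100 beats = 25 bars.
C: 56 × 1.5 = 84 beats = 21 bars.
D: 40 × 1.5 = 60 beats = 15 bars.
Total: 9 + 25 + 21 + 15 = 70 bars.

70 bars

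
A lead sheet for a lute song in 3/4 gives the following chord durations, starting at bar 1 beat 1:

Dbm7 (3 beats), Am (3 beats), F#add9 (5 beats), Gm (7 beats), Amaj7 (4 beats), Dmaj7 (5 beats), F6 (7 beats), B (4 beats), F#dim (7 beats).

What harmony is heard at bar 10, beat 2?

Beat 2 of bar 10 is beat (10−1)×3 + 2 = 29 overall.
Running totals: Dbm7 ends at 3, Am ends at 6, F#add9 ends at 11, Gm ends at 18, Amaj7 ends at 22, Dmaj7 ends at 27, F6 ends at 34.
Beat 29 falls within F6.

F6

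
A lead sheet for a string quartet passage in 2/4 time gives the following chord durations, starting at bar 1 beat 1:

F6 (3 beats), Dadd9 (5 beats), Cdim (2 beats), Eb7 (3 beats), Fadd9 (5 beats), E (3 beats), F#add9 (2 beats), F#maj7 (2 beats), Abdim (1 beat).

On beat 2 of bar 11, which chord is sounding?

F#add9

Beat 2 of bar 11 is beat (11−1)×2 + 2 = 22 overall.
Running totals: F6 ends at 3, Dadd9 ends at 8, Cdim ends at 10, Eb7 ends at 13, Fadd9 ends at 18, E ends at 21, F#add9 ends at 23.
Beat 22 falls within F#add9.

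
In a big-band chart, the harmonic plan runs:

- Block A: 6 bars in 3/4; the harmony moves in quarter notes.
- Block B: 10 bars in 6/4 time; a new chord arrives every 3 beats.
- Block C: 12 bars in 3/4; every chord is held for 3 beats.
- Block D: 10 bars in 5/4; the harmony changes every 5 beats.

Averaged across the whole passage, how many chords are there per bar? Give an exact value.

A: 6 bars of 3 beats is 18 beats; at 1 beat each that's 18 chords.
B: 10 bars of 6 beats is 60 beats; at 3 beats each that's 20 chords.
C: 12 bars of 3 beats is 36 beats; at 3 beats each that's 12 chords.
D: 10 bars of 5 beats is 50 beats; at 5 beats each that's 10 chords.
Overall: 60 chords over 38 bars → 60/38 = 30/19 chords per bar.

30/19 chords per bar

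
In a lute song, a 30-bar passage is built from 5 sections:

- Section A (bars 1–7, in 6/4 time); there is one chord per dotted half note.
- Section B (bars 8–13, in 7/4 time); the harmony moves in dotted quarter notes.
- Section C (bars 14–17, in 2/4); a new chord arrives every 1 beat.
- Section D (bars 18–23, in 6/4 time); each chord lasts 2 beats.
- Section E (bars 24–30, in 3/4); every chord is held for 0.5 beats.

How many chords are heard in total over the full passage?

A: 7·6 = 42 beats, 42/3 = 14 chords.
B: 6·7 = 42 beats, 42/1.5 = 28 chords.
C: 4·2 = 8 beats, 8/1 = 8 chords.
D: 6·6 = 36 beats, 36/2 = 18 chords.
E: 7·3 = 21 beats, 21/0.5 = 42 chords.
Total: 14 + 28 + 8 + 18 + 42 = 110.

110 chords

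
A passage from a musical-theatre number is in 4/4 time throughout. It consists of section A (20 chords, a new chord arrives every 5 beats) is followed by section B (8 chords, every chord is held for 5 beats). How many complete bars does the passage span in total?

A: 20 × 5 = 100 beats = 25 bars.
B: 8 × 5 = 40 beats = 10 bars.
Total: 25 + 10 = 35 bars.

35 bars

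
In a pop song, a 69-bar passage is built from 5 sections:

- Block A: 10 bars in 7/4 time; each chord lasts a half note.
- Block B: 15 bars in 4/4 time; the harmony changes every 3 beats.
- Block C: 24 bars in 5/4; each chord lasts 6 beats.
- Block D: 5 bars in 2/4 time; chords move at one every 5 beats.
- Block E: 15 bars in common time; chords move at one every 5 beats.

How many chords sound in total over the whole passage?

A: 10·7 = 70 beats, 70/2 = 35 chords.
B: 15·4 = 60 beats, 60/3 = 20 chords.
C: 24·5 = 120 beats, 120/6 = 20 chords.
D: 5·2 = 10 beats, 10/5 = 2 chords.
E: 15·4 = 60 beats, 60/5 = 12 chords.
Total: 35 + 20 + 20 + 2 + 12 = 89.

89 chords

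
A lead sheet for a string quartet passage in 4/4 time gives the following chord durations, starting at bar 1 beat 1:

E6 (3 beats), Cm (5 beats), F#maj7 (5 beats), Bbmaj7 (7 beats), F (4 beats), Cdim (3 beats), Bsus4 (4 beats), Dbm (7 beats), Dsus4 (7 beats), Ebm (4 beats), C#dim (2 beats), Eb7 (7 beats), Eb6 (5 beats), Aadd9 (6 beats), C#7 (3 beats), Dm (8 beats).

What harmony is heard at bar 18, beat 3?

C#7

Beat 3 of bar 18 is beat (18−1)×4 + 3 = 71 overall.
Running totals: E6 ends at 3, Cm ends at 8, F#maj7 ends at 13, Bbmaj7 ends at 20, F ends at 24, Cdim ends at 27, Bsus4 ends at 31, Dbm ends at 38, Dsus4 ends at 45, Ebm ends at 49, C#dim ends at 51, Eb7 ends at 58, Eb6 ends at 63, Aadd9 ends at 69, C#7 ends at 72.
Beat 71 falls within C#7.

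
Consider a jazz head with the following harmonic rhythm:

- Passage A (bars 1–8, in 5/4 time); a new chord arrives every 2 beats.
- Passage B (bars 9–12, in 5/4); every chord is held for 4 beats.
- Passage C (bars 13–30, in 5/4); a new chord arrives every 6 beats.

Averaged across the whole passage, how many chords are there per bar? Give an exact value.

A: 8 bars of 5 beats is 40 beats; at 2 beats each that's 20 chords.
B: 4 bars of 5 beats is 20 beats; at 4 beats each that's 5 chords.
C: 18 bars of 5 beats is 90 beats; at 6 beats each that's 15 chords.
Overall: 40 chords over 30 bars → 40/30 = 4/3 chords per bar.

4/3 chords per bar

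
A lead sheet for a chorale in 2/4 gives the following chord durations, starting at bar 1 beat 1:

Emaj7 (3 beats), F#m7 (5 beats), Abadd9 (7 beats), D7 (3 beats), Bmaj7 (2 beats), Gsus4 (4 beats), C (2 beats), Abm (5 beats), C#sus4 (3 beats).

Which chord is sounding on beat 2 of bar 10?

Bmaj7

Beat 2 of bar 10 is beat (10−1)×2 + 2 = 20 overall.
Running totals: Emaj7 ends at 3, F#m7 ends at 8, Abadd9 ends at 15, D7 ends at 18, Bmaj7 ends at 20.
Beat 20 falls within Bmaj7.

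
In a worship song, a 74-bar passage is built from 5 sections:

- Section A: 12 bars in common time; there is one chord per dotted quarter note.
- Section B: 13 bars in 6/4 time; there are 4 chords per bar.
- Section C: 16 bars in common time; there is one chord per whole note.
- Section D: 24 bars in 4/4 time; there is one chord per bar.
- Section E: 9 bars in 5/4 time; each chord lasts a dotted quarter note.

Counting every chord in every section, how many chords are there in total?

154 chords

A has 48 beats and chords last 1.5 each, so 32 chords.
B has 78 beats and chords last 1.5 each, so 52 chords.
C has 64 beats and chords last 4 each, so 16 chords.
D has 96 beats and chords last 4 each, so 24 chords.
E has 45 beats and chords last 1.5 each, so 30 chords.
Total: 32 + 52 + 16 + 24 + 30 = 154.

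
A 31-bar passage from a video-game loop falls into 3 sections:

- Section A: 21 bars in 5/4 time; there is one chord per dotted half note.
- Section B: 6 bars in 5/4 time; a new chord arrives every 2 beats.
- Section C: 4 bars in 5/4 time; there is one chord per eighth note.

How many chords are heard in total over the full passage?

A has 105 beats and chords last 3 each, so 35 chords.
B has 30 beats and chords last 2 each, so 15 chords.
C has 20 beats and chords last 0.5 each, so 40 chords.
Total: 35 + 15 + 40 = 90.

90 chords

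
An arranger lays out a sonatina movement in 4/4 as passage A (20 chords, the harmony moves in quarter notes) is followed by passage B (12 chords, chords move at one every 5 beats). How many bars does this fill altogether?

A: 20 × 1 = 20 beats = 5 bars.
B: 12 × 5 = 60 beats = 15 bars.
Total: 5 + 15 = 20 bars.

20 bars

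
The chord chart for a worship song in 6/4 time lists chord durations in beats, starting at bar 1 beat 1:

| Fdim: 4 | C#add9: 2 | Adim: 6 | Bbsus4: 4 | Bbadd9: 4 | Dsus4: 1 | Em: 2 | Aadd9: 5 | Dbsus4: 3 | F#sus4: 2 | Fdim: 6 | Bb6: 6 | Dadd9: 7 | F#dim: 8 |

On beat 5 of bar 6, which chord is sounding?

Beat 5 of bar 6 is beat (6−1)×6 + 5 = 35 overall.
Running totals: Fdim ends at 4, C#add9 ends at 6, Adim ends at 12, Bbsus4 ends at 16, Bbadd9 ends at 20, Dsus4 ends at 21, Em ends at 23, Aadd9 ends at 28, Dbsus4 ends at 31, F#sus4 ends at 33, Fdim ends at 39.
Beat 35 falls within Fdim.

Fdim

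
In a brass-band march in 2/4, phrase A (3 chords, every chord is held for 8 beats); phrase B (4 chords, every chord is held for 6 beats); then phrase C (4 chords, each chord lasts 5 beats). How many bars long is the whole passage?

34 bars

A: 3 × 8 = 24 beats = 12 bars.
B: 4 × 6 = 24 beats = 12 bars.
C: 4 × 5 = 20 beats = 10 bars.
Total: 12 + 12 + 10 = 34 bars.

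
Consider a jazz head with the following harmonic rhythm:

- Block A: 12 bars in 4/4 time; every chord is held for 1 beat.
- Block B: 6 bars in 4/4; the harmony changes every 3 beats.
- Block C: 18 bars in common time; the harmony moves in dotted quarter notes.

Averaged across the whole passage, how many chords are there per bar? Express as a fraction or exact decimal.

A: 12 × 4 = 48 beats ÷ 1 = 48 chords.
B: 6 × 4 = 24 beats ÷ 3 = 8 chords.
C: 18 × 4 = 72 beats ÷ 1.5 = 48 chords.
Overall: 104 chords over 36 bars → 104/36 = 26/9 chords per bar.

26/9 chords per bar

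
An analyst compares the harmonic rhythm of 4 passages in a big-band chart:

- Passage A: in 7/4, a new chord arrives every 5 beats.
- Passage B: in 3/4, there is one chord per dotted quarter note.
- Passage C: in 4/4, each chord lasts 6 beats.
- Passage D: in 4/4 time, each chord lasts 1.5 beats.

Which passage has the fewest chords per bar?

Passage C

A: each chord is 5 beats in 7/4, so 1.4 per bar.
B: each chord is 1.5 beats in 3/4, so 2 per bar.
C: each chord is 6 beats in 4/4, so 2/3 per bar.
D: each chord is 1.5 beats in 4/4, so 8/3 per bar.
Slowest is C at 2/3 chords/bar.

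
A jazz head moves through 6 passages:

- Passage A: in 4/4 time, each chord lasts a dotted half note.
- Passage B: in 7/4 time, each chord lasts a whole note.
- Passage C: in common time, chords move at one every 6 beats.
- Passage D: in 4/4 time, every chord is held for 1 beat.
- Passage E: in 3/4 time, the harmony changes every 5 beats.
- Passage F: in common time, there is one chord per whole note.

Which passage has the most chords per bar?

Passage D

A: 4 beats/bar ÷ 3 beats/chord = 4/3 chords/bar.
B: 7 beats/bar ÷ 4 beats/chord = 1.75 chords/bar.
C: 4 beats/bar ÷ 6 beats/chord = 2/3 chords/bar.
D: 4 beats/bar ÷ 1 beat/chord = 4 chords/bar.
E: 3 beats/bar ÷ 5 beats/chord = 0.6 chords/bar.
F: 4 beats/bar ÷ 4 beats/chord = 1 chord/bar.
Fastest is D at 4 chords/bar.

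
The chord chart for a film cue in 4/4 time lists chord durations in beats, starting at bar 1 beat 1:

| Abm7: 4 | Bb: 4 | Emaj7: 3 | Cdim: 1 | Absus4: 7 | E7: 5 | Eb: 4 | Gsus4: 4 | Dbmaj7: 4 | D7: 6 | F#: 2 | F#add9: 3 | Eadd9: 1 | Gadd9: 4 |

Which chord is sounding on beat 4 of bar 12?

Beat 4 of bar 12 is beat (12−1)×4 + 4 = 48 overall.
Running totals: Abm7 ends at 4, Bb ends at 8, Emaj7 ends at 11, Cdim ends at 12, Absus4 ends at 19, E7 ends at 24, Eb ends at 28, Gsus4 ends at 32, Dbmaj7 ends at 36, D7 ends at 42, F# ends at 44, F#add9 ends at 47, Eadd9 ends at 48.
Beat 48 falls within Eadd9.

Eadd9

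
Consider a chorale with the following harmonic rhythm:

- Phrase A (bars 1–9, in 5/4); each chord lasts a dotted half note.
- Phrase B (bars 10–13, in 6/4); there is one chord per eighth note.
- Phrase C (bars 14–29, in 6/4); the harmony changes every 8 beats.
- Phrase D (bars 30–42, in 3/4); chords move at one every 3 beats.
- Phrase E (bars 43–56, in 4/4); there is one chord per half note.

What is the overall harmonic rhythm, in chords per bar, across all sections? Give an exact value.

29/14 chords per bar

A: 9 × 5 = 45 beats ÷ 3 = 15 chords.
B: 4 × 6 = 24 beats ÷ 0.5 = 48 chords.
C: 16 × 6 = 96 beats ÷ 8 = 12 chords.
D: 13 × 3 = 39 beats ÷ 3 = 13 chords.
E: 14 × 4 = 56 beats ÷ 2 = 28 chords.
Overall: 116 chords over 56 bars → 116/56 = 29/14 chords per bar.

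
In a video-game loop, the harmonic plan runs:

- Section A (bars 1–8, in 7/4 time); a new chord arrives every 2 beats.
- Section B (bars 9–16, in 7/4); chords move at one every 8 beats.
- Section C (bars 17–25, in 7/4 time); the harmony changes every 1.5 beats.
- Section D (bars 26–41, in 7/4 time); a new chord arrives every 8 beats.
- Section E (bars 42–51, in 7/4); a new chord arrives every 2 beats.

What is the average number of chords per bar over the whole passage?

42/17 chords per bar

A: 8 × 7 = 56 beats ÷ 2 = 28 chords.
B: 8 × 7 = 56 beats ÷ 8 = 7 chords.
C: 9 × 7 = 63 beats ÷ 1.5 = 42 chords.
D: 16 × 7 = 112 beats ÷ 8 = 14 chords.
E: 10 × 7 = 70 beats ÷ 2 = 35 chords.
Overall: 126 chords over 51 bars → 126/51 = 42/17 chords per bar.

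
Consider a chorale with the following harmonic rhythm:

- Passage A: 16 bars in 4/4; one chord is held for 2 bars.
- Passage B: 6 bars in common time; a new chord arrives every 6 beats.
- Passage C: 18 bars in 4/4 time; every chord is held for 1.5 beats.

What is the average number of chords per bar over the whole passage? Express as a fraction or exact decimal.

A: 16 bars of 4 beats is 64 beats; at 8 beats each that's 8 chords.
B: 6 bars of 4 beats is 24 beats; at 6 beats each that's 4 chords.
C: 18 bars of 4 beats is 72 beats; at 1.5 beats each that's 48 chords.
Overall: 60 chords over 40 bars → 60/40 = 1.5 chords per bar.

1.5 chords per bar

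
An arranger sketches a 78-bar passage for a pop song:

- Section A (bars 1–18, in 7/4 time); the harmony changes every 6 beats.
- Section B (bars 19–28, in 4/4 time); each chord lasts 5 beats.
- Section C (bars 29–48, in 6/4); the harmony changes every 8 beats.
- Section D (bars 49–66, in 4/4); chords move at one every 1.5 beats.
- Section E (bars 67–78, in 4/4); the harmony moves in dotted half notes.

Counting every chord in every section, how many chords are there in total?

A: 18 bars × 7 beats = 126 beats; 6 beats/chord → 21 chords.
B: 10 bars × 4 beats = 40 beats; 5 beats/chord → 8 chords.
C: 20 bars × 6 beats = 120 beats; 8 beats/chord → 15 chords.
D: 18 bars × 4 beats = 72 beats; 1.5 beats/chord → 48 chords.
E: 12 bars × 4 beats = 48 beats; 3 beats/chord → 16 chords.
Total: 21 + 8 + 15 + 48 + 16 = 108.

108 chords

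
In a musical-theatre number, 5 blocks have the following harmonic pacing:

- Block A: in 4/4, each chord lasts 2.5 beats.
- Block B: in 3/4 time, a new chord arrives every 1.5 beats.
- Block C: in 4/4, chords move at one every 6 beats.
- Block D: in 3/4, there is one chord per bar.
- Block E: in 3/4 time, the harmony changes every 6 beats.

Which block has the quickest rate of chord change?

Block B

A: 4/2.5 = 1.6 chords/bar.
B: 3/1.5 = 2 chords/bar.
C: 4/6 = 2/3 chords/bar.
D: 3/3 = 1 chord/bar.
E: 3/6 = 0.5 chords/bar.
Fastest is B at 2 chords/bar.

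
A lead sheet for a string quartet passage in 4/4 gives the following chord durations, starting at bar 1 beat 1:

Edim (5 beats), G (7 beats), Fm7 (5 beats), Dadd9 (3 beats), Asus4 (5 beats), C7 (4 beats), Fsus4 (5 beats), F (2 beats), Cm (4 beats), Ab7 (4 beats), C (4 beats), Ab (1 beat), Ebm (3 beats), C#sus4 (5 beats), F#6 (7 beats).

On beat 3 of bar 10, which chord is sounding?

Beat 3 of bar 10 is beat (10−1)×4 + 3 = 39 overall.
Running totals: Edim ends at 5, G ends at 12, Fm7 ends at 17, Dadd9 ends at 20, Asus4 ends at 25, C7 ends at 29, Fsus4 ends at 34, F ends at 36, Cm ends at 40.
Beat 39 falls within Cm.

Cm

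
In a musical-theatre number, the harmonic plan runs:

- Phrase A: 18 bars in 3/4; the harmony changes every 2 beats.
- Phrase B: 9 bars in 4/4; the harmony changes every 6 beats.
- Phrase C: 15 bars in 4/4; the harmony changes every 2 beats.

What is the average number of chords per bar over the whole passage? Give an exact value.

A: 18 × 3 = 54 beats ÷ 2 = 27 chords.
B: 9 × 4 = 36 beats ÷ 6 = 6 chords.
C: 15 × 4 = 60 beats ÷ 2 = 30 chords.
Overall: 63 chords over 42 bars → 63/42 = 1.5 chords per bar.

1.5 chords per bar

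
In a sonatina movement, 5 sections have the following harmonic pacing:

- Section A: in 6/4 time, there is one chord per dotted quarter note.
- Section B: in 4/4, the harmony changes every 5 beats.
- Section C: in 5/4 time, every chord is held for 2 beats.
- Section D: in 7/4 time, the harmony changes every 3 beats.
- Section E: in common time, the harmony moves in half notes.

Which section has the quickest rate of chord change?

Section A

A: 6/1.5 = 4 chords/bar.
B: 4/5 = 0.8 chords/bar.
C: 5/2 = 2.5 chords/bar.
D: 7/3 = 7/3 chords/bar.
E: 4/2 = 2 chords/bar.
Fastest is A at 4 chords/bar.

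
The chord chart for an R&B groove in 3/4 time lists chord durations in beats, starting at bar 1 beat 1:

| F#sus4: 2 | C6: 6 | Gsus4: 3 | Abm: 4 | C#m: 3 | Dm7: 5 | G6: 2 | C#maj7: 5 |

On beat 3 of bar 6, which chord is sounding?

Beat 3 of bar 6 is beat (6−1)×3 + 3 = 18 overall.
Running totals: F#sus4 ends at 2, C6 ends at 8, Gsus4 ends at 11, Abm ends at 15, C#m ends at 18.
Beat 18 falls within C#m.

C#m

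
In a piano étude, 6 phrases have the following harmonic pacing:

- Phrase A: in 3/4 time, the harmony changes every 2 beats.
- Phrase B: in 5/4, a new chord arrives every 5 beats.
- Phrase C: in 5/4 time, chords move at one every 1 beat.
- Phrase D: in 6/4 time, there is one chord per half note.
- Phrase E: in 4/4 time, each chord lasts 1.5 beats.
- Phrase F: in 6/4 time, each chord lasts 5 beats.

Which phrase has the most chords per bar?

Phrase C

A: each chord is 2 beats in 3/4, so 1.5 per bar.
B: each chord is 5 beats in 5/4, so 1 per bar.
C: each chord is 1 beat in 5/4, so 5 per bar.
D: each chord is 2 beats in 6/4, so 3 per bar.
E: each chord is 1.5 beats in 4/4, so 8/3 per bar.
F: each chord is 5 beats in 6/4, so 1.2 per bar.
Fastest is C at 5 chords/bar.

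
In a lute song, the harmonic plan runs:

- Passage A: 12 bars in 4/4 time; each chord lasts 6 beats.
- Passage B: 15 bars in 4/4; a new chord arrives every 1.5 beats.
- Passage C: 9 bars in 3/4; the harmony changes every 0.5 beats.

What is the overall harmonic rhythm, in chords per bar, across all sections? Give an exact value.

A: 12 × 4 = 48 beats ÷ 6 = 8 chords.
B: 15 × 4 = 60 beats ÷ 1.5 = 40 chords.
C: 9 × 3 = 27 beats ÷ 0.5 = 54 chords.
Overall: 102 chords over 36 bars → 102/36 = 17/6 chords per bar.

17/6 chords per bar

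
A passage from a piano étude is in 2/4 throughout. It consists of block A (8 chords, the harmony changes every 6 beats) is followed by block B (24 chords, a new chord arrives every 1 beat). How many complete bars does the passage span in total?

36 bars

A: 8 × 6 = 48 beats = 24 bars.
B: 24 × 1 = 24 beats = 12 bars.
Total: 24 + 12 = 36 bars.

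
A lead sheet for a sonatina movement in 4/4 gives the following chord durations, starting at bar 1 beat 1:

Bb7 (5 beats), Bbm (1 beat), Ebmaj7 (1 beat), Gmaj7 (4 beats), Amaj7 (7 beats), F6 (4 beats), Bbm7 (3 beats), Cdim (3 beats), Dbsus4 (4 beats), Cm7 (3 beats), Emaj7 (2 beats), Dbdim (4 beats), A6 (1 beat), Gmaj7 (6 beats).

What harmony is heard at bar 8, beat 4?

Beat 4 of bar 8 is beat (8−1)×4 + 4 = 32 overall.
Running totals: Bb7 ends at 5, Bbm ends at 6, Ebmaj7 ends at 7, Gmaj7 ends at 11, Amaj7 ends at 18, F6 ends at 22, Bbm7 ends at 25, Cdim ends at 28, Dbsus4 ends at 32.
Beat 32 falls within Dbsus4.

Dbsus4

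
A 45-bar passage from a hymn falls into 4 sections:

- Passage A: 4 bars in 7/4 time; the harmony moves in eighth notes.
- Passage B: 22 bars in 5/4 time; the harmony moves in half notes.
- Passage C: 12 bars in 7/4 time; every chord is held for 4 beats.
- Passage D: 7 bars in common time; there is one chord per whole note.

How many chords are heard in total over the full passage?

A: 4 bars × 7 beats = 28 beats; 0.5 beats/chord → 56 chords.
B: 22 bars × 5 beats = 110 beats; 2 beats/chord → 55 chords.
C: 12 bars × 7 beats = 84 beats; 4 beats/chord → 21 chords.
D: 7 bars × 4 beats = 28 beats; 4 beats/chord → 7 chords.
Total: 56 + 55 + 21 + 7 = 139.

139 chords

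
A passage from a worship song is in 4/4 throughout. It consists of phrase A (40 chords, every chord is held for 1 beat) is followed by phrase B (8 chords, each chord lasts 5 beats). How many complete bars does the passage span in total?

20 bars

A: 40 × 1 = 40 beats = 10 bars.
B: 8 × 5 = 40 beats = 10 bars.
Total: 10 + 10 = 20 bars.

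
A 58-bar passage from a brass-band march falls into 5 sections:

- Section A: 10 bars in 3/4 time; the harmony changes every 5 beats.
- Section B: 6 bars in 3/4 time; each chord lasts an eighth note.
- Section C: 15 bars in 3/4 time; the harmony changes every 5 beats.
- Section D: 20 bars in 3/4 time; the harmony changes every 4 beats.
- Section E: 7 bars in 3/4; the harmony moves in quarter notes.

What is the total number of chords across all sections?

87 chords

A: 10 bars × 3 beats = 30 beats; 5 beats/chord → 6 chords.
B: 6 bars × 3 beats = 18 beats; 0.5 beats/chord → 36 chords.
C: 15 bars × 3 beats = 45 beats; 5 beats/chord → 9 chords.
D: 20 bars × 3 beats = 60 beats; 4 beats/chord → 15 chords.
E: 7 bars × 3 beats = 21 beats; 1 beat/chord → 21 chords.
Total: 6 + 36 + 9 + 15 + 21 = 87.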